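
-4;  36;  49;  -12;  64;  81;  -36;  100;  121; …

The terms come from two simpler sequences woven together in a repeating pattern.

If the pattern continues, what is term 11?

144

Reading positions in blocks of 3 reveals the pattern ABB — 2 tracks woven together.
Track A: -4, -12, -36 (a geometric progression (common ratio 3)).
Track B: 36, 49, 64, 81, 100, 121 (perfect squares starting at 6²).
Position 11 falls in track B as its term 7, giving 144.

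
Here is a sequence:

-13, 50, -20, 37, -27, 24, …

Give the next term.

The terms cycle through 2 interleaved subsequences.
Stream A: -13, -20, -27. Subtracting 7 each time.
Stream B: 50, 37, 24. Linear: a_n = 63 − 13·n.
Position 7 falls in stream A as its term 4, giving -34.

-34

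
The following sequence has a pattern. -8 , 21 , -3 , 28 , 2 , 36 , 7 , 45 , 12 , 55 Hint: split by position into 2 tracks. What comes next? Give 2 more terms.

Taking every 2nd term gives 2 separate tracks.
Stream A: -8, -3, 2, 7, 12 — arithmetic, step +5.
Stream B: 21, 28, 36, 45, 55 — the triangular numbers T_6, T_7, ….
Position 11 falls in stream A as its term 6, giving 17.
Term 12 comes from stream B (its 6th entry): 66.

17, 66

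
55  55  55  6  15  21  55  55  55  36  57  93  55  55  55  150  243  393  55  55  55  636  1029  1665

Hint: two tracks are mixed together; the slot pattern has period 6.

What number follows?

Positions follow the repeating pattern AAABBB; grouping by letter gives 2 tracks.
Track A = 55, 55, 55, 55, 55, 55, 55, 55, 55, 55, 55, 55: constant 55.
Track B = 6, 15, 21, 36, 57, 93, 150, 243, 393, 636, 1029, 1665: each term equals the sum of the previous two.
The 25th slot belongs to track A; its 13th term is 55.

55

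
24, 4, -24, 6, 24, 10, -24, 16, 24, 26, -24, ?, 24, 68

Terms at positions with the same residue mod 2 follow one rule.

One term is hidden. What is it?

Taking every 2nd term gives 2 separate tracks.
Track A = 24, -24, 24, -24, 24, -24, 24: the oscillation 24·(−1)^(n+1).
Track B = 4, 6, 10, 16, 26, ?, 68: a Fibonacci-like recurrence a_n = a_{n-1} + a_{n-2}.
The gap is track B's term 6; the rule gives 42.

42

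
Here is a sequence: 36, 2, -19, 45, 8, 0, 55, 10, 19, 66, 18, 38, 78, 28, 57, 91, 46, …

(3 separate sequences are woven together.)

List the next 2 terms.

76, 105

Taking every 3rd term gives 3 separate tracks.
Stream A: 36, 45, 55, 66, 78, 91 — the triangular numbers T_8, T_9, ….
Stream B: 2, 8, 10, 18, 28, 46 — Fibonacci-style (each term is the sum of the two before it).
Stream C: -19, 0, 19, 38, 57 — arithmetic with common difference +19.
Position 18 falls in stream C as its term 6, giving 76.
Position 19 → stream A, term 7 = 105.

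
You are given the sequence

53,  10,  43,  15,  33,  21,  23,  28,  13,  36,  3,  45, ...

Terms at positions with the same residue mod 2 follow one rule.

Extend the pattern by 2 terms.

-7, 55

Odd-indexed and even-indexed terms follow separate rules.
Track A: 53, 43, 33, 23, 13, 3 — linear: a_n = 63 − 10·n.
Track B: 10, 15, 21, 28, 36, 45 — triangular numbers n(n+1)/2 for n = 4, 5, ….
Position 13 → track A, term 7 = -7.
The 14th slot belongs to track B; its 7th term is 55.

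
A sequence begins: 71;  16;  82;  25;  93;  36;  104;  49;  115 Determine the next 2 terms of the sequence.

64, 126

Split by position mod 2 into 2 tracks.
Track A: 71, 82, 93, 104, 115 (arithmetic, step +11).
Track B: 16, 25, 36, 49 (perfect squares starting at 4²).
The 10th slot belongs to track B; its 5th term is 64.
Position 11 → track A, term 6 = 126.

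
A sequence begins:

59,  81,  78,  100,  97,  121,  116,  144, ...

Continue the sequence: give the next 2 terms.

135, 169

Taking every 2nd term gives 2 separate tracks.
Track A: 59, 78, 97, 116 — arithmetic with common difference +19.
Track B: 81, 100, 121, 144 — consecutive squares n² from n = 9.
Term 9 comes from track A (its 5th entry): 135.
Position 10 → track B, term 5 = 169.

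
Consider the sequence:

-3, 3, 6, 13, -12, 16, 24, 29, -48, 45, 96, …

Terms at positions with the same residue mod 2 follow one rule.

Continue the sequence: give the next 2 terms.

74, -192

Positions 1, 3, 5, … form one subsequence and positions 2, 4, 6, … form another.
Track A: -3, 6, -12, 24, -48, 96 — a geometric progression (common ratio -2).
Track B: 3, 13, 16, 29, 45 — Fibonacci-style (each term is the sum of the two before it).
The 12th slot belongs to track B; its 6th term is 74.
Term 13 comes from track A (its 7th entry): -192.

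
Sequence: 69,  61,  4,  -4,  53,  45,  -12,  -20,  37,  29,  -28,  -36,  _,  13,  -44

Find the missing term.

21

Positions follow the repeating pattern AABB; grouping by letter gives 2 tracks.
Track A = 69, 61, 53, 45, 37, 29, ?, 13: arithmetic, step −8.
Track B = 4, -4, -12, -20, -28, -36, -44: subtracting 8 each time.
The gap is track A's term 7; the rule gives 21.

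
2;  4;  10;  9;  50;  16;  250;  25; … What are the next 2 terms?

1250, 36

The terms cycle through 2 interleaved subsequences.
Stream A is 2, 10, 50, 250, which is geometric, ×5 each step.
Stream B is 4, 9, 16, 25, which is consecutive squares n² from n = 2.
The 9th slot belongs to stream A; its 5th term is 1250.
Position 10 → stream B, term 5 = 36.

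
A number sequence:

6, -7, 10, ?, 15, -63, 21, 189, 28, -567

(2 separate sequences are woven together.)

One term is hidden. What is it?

21

Positions 1, 3, 5, … form one subsequence and positions 2, 4, 6, … form another.
Track A: 6, 10, 15, 21, 28 (the triangular numbers T_3, T_4, …).
Track B: -7, ?, -63, 189, -567 (geometric, ×-3 each step).
Filling track B at index 2 by its rule yields 21.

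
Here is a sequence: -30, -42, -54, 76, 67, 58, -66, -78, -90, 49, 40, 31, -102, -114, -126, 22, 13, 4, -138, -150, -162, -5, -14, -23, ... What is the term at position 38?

The slot pattern repeats as AAABBB (period 6), so there are 2 interleaved tracks.
Track A: -30, -42, -54, -66, -78, -90, -102, -114, -126, -138, -150, -162 (linear: a_n = -18 − 12·n).
Track B: 76, 67, 58, 49, 40, 31, 22, 13, 4, -5, -14, -23 (subtracting 9 each time).
Position 38 falls in track A as its term 20, giving -258.

-258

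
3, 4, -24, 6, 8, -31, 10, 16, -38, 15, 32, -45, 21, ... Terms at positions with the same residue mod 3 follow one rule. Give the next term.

The terms cycle through 3 interleaved subsequences.
Track A: 3, 6, 10, 15, 21 (the triangular numbers T_2, T_3, …).
Track B: 4, 8, 16, 32 (multiplying by 2 each time).
Track C: -24, -31, -38, -45 (arithmetic, step −7).
Position 14 falls in track B as its term 5, giving 64.

64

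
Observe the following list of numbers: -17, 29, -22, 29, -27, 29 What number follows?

-32

Taking every 2nd term gives 2 separate tracks.
Stream A: -17, -22, -27. Arithmetic with common difference −5.
Stream B: 29, 29, 29. Always 29.
Position 7 falls in stream A as its term 4, giving -32.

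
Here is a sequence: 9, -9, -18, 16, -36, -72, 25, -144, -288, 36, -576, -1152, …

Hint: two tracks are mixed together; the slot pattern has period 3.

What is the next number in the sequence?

The slot pattern repeats as ABB (period 3), so there are 2 interleaved tracks.
Stream A = 9, 16, 25, 36: consecutive squares n² from n = 3.
Stream B = -9, -18, -36, -72, -144, -288, -576, -1152: geometric with ratio 2.
Position 13 → stream A, term 5 = 49.

49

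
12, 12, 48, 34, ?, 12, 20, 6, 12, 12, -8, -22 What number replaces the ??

Positions follow the repeating pattern AABB; grouping by letter gives 2 tracks.
Track A = 12, 12, ?, 12, 12, 12: always 12.
Track B = 48, 34, 20, 6, -8, -22: subtracting 14 each time.
Filling track A at index 3 by its rule yields 12.

12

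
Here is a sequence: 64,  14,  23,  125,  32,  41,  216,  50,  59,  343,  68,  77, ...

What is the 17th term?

104

Positions follow the repeating pattern ABB; grouping by letter gives 2 tracks.
Track A = 64, 125, 216, 343: consecutive cubes n³ from n = 4.
Track B = 14, 23, 32, 41, 50, 59, 68, 77: arithmetic, step +9.
Term 17 comes from track B (its 11th entry): 104.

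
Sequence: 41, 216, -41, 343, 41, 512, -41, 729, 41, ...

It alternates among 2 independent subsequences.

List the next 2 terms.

1000, -41

Taking every 2nd term gives 2 separate tracks.
Track A = 41, -41, 41, -41, 41: alternating ±41.
Track B = 216, 343, 512, 729: consecutive cubes n³ from n = 6.
Position 10 → track B, term 5 = 1000.
Position 11 falls in track A as its term 6, giving -41.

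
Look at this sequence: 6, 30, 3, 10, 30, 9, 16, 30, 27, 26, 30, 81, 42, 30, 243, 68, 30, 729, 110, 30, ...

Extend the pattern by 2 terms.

2187, 178

Split by position mod 3: positions 1, 4, 7, … form one track, and each other residue class forms its own.
Track A: 6, 10, 16, 26, 42, 68, 110 (each term equals the sum of the previous two).
Track B: 30, 30, 30, 30, 30, 30, 30 (the constant sequence 30).
Track C: 3, 9, 27, 81, 243, 729 (geometric, ×3 each step).
Position 21 → track C, term 7 = 2187.
Term 22 comes from track A (its 8th entry): 178.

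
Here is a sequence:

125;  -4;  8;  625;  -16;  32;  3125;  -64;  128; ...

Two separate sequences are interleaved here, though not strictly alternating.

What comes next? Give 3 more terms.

15625, -256, 512

The slot pattern repeats as ABB (period 3), so there are 2 interleaved tracks.
Subsequence A: 125, 625, 3125 — powers of 5.
Subsequence B: -4, 8, -16, 32, -64, 128 — multiplying by -2 each time.
Term 10 comes from subsequence A (its 4th entry): 15625.
Position 11 falls in subsequence B as its term 7, giving -256.
Position 12 → subsequence B, term 8 = 512.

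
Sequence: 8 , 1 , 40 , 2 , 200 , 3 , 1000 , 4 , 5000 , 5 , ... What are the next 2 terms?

25000, 6

Split by position mod 2 into 2 tracks.
Stream A: 8, 40, 200, 1000, 5000. A geometric progression (common ratio 5).
Stream B: 1, 2, 3, 4, 5. Arithmetic with common difference +1.
Position 11 falls in stream A as its term 6, giving 25000.
The 12th slot belongs to stream B; its 6th term is 6.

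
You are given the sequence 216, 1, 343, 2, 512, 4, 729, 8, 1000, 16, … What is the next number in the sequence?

1331

Positions 1, 3, 5, … form one subsequence and positions 2, 4, 6, … form another.
Track A: 216, 343, 512, 729, 1000 — consecutive cubes n³ from n = 6.
Track B: 1, 2, 4, 8, 16 — powers 2^0, 2^1, 2^2, ….
Position 11 falls in track A as its term 6, giving 1331.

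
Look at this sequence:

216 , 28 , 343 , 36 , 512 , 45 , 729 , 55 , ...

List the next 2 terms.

1000, 66

Positions 1, 3, 5, … form one subsequence and positions 2, 4, 6, … form another.
Track A: 216, 343, 512, 729 — perfect cubes starting at 6³.
Track B: 28, 36, 45, 55 — triangular numbers n(n+1)/2 for n = 7, 8, ….
The 9th slot belongs to track A; its 5th term is 1000.
Position 10 falls in track B as its term 5, giving 66.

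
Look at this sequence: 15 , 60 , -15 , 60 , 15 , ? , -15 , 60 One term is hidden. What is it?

60

Odd-indexed and even-indexed terms follow separate rules.
Track A: 15, -15, 15, -15 — the oscillation 15·(−1)^(n+1).
Track B: 60, 60, ?, 60 — constant 60.
The gap is track B's term 3; the rule gives 60.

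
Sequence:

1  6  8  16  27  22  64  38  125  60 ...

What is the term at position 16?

256

Positions 1, 3, 5, … form one subsequence and positions 2, 4, 6, … form another.
Track A: 1, 8, 27, 64, 125. Perfect cubes starting at 1³.
Track B: 6, 16, 22, 38, 60. Each term equals the sum of the previous two.
Term 16 comes from track B (its 8th entry): 256.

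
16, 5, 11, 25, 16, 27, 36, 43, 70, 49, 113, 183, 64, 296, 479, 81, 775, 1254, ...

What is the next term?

Reading positions in blocks of 3 reveals the pattern ABB — 2 tracks woven together.
Track A: 16, 25, 36, 49, 64, 81 (consecutive squares n² from n = 4).
Track B: 5, 11, 16, 27, 43, 70, 113, 183, 296, 479, 775, 1254 (each term equals the sum of the previous two).
Position 19 → track A, term 7 = 100.

100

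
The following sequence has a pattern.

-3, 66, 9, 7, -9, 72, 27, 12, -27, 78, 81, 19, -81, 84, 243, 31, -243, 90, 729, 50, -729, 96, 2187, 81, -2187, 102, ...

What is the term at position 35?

Read the sequence 4 terms at a time; column i is its own pattern.
Track A: -3, -9, -27, -81, -243, -729, -2187 (geometric with ratio 3).
Track B: 66, 72, 78, 84, 90, 96, 102 (linear: a_n = 60 + 6·n).
Track C: 9, 27, 81, 243, 729, 2187 (powers 3^2, 3^3, 3^4, …).
Track D: 7, 12, 19, 31, 50, 81 (each term equals the sum of the previous two).
Term 35 comes from track C (its 9th entry): 59049.

59049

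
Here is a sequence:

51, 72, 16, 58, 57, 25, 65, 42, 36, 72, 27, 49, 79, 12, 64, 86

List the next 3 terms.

Taking every 3rd term gives 3 separate tracks.
Subsequence A: 51, 58, 65, 72, 79, 86 (adding 7 each time).
Subsequence B: 72, 57, 42, 27, 12 (arithmetic, step −15).
Subsequence C: 16, 25, 36, 49, 64 (perfect squares starting at 4²).
The 17th slot belongs to subsequence B; its 6th term is -3.
The 18th slot belongs to subsequence C; its 6th term is 81.
Term 19 comes from subsequence A (its 7th entry): 93.

-3, 81, 93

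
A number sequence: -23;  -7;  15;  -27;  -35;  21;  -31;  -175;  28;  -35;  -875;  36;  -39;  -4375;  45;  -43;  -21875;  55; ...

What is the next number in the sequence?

Split by position mod 3: positions 1, 4, 7, … form one track, and each other residue class forms its own.
Track A: -23, -27, -31, -35, -39, -43 — arithmetic, step −4.
Track B: -7, -35, -175, -875, -4375, -21875 — geometric, ×5 each step.
Track C: 15, 21, 28, 36, 45, 55 — triangular numbers starting at T_5.
The 19th slot belongs to track A; its 7th term is -47.

-47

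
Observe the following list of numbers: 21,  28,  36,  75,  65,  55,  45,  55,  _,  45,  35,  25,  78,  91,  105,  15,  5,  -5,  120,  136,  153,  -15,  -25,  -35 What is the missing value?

Positions follow the repeating pattern AAABBB; grouping by letter gives 2 tracks.
Track A: 21, 28, 36, 45, 55, ?, 78, 91, 105, 120, 136, 153. Triangular numbers starting at T_6.
Track B: 75, 65, 55, 45, 35, 25, 15, 5, -5, -15, -25, -35. Arithmetic, step −10.
The gap is track A's term 6; the rule gives 66.

66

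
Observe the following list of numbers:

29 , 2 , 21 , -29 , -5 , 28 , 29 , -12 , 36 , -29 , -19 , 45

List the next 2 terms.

Split by position mod 3 into 3 tracks.
Track A: 29, -29, 29, -29. The oscillation 29·(−1)^(n+1).
Track B: 2, -5, -12, -19. Arithmetic with common difference −7.
Track C: 21, 28, 36, 45. Triangular numbers n(n+1)/2 for n = 6, 7, ….
Position 13 falls in track A as its term 5, giving 29.
The 14th slot belongs to track B; its 5th term is -26.

29, -26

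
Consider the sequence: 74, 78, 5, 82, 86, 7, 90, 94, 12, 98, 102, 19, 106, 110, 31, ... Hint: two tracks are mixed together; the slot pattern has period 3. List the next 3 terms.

Reading positions in blocks of 3 reveals the pattern AAB — 2 tracks woven together.
Stream A: 74, 78, 82, 86, 90, 94, 98, 102, 106, 110. Arithmetic with common difference +4.
Stream B: 5, 7, 12, 19, 31. Fibonacci-style (each term is the sum of the two before it).
Position 16 → stream A, term 11 = 114.
The 17th slot belongs to stream A; its 12th term is 118.
Term 18 comes from stream B (its 6th entry): 50.

114, 118, 50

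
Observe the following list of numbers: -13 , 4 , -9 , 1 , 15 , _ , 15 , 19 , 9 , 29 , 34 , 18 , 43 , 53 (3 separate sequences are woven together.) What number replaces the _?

Read the sequence 3 terms at a time; column i is its own pattern.
Track A = -13, 1, 15, 29, 43: arithmetic with common difference +14.
Track B = 4, 15, 19, 34, 53: each term equals the sum of the previous two.
Track C = -9, ?, 9, 18: arithmetic, step +9.
So the missing entry in track C is 0.

0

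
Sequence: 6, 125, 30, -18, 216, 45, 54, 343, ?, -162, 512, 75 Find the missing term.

60

Read the sequence 3 terms at a time; column i is its own pattern.
Track A: 6, -18, 54, -162. Multiplying by -3 each time.
Track B: 125, 216, 343, 512. The cubes 5³, 6³, 7³, ….
Track C: 30, 45, ?, 75. Arithmetic with common difference +15.
Track C's pattern makes the blank 60.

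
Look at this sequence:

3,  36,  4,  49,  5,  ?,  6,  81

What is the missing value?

64

Positions 1, 3, 5, … form one subsequence and positions 2, 4, 6, … form another.
Subsequence A: 3, 4, 5, 6 — linear: a_n = 2 + n.
Subsequence B: 36, 49, ?, 81 — perfect squares starting at 6².
So the missing entry in subsequence B is 64.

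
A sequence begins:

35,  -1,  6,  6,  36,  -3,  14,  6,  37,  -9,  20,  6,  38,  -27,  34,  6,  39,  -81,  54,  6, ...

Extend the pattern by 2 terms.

Split by position mod 4 into 4 tracks.
Track A: 35, 36, 37, 38, 39. Linear: a_n = 34 + n.
Track B: -1, -3, -9, -27, -81. A geometric progression (common ratio 3).
Track C: 6, 14, 20, 34, 54. Fibonacci-style (each term is the sum of the two before it).
Track D: 6, 6, 6, 6, 6. The constant sequence 6.
Position 21 falls in track A as its term 6, giving 40.
Position 22 → track B, term 6 = -243.

40, -243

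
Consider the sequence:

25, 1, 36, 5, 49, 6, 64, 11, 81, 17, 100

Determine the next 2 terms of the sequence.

28, 121

Split by position mod 2 into 2 tracks.
Subsequence A: 25, 36, 49, 64, 81, 100. Consecutive squares n² from n = 5.
Subsequence B: 1, 5, 6, 11, 17. Each term equals the sum of the previous two.
The 12th slot belongs to subsequence B; its 6th term is 28.
Position 13 → subsequence A, term 7 = 121.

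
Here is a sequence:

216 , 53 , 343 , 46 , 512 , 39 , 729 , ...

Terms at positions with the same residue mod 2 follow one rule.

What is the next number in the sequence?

Odd-indexed and even-indexed terms follow separate rules.
Stream A is 216, 343, 512, 729, which is consecutive cubes n³ from n = 6.
Stream B is 53, 46, 39, which is subtracting 7 each time.
The 8th slot belongs to stream B; its 4th term is 32.

32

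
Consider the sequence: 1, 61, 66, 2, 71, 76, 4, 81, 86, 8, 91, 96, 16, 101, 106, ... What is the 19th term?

64

The slot pattern repeats as ABB (period 3), so there are 2 interleaved tracks.
Subsequence A is 1, 2, 4, 8, 16, which is powers of 2.
Subsequence B is 61, 66, 71, 76, 81, 86, 91, 96, 101, 106, which is arithmetic with common difference +5.
The 19th slot belongs to subsequence A; its 7th term is 64.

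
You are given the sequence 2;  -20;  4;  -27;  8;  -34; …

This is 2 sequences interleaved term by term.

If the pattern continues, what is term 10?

Positions 1, 3, 5, … form one subsequence and positions 2, 4, 6, … form another.
Track A: 2, 4, 8. Powers 2^1, 2^2, 2^3, ….
Track B: -20, -27, -34. Arithmetic with common difference −7.
Position 10 falls in track B as its term 5, giving -48.

-48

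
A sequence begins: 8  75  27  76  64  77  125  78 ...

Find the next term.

Positions 1, 3, 5, … form one subsequence and positions 2, 4, 6, … form another.
Track A: 8, 27, 64, 125. Consecutive cubes n³ from n = 2.
Track B: 75, 76, 77, 78. Linear: a_n = 74 + n.
Position 9 → track A, term 5 = 216.

216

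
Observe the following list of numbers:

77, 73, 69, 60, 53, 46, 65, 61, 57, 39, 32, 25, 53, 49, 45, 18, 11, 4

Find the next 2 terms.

41, 37

Positions follow the repeating pattern AAABBB; grouping by letter gives 2 tracks.
Stream A: 77, 73, 69, 65, 61, 57, 53, 49, 45 — arithmetic with common difference −4.
Stream B: 60, 53, 46, 39, 32, 25, 18, 11, 4 — arithmetic, step −7.
Position 19 falls in stream A as its term 10, giving 41.
Term 20 comes from stream A (its 11th entry): 37.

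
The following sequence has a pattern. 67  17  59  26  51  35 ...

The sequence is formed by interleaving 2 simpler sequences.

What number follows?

Taking every 2nd term gives 2 separate tracks.
Subsequence A: 67, 59, 51. Arithmetic with common difference −8.
Subsequence B: 17, 26, 35. Arithmetic, step +9.
Position 7 → subsequence A, term 4 = 43.

43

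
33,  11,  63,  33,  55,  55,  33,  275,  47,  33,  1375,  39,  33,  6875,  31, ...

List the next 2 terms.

33, 34375

The terms cycle through 3 interleaved subsequences.
Subsequence A = 33, 33, 33, 33, 33: constant 33.
Subsequence B = 11, 55, 275, 1375, 6875: a geometric progression (common ratio 5).
Subsequence C = 63, 55, 47, 39, 31: linear: a_n = 71 − 8·n.
Position 16 → subsequence A, term 6 = 33.
Position 17 → subsequence B, term 6 = 34375.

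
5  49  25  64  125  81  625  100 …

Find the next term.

Odd-indexed and even-indexed terms follow separate rules.
Track A = 5, 25, 125, 625: powers 5^1, 5^2, 5^3, ….
Track B = 49, 64, 81, 100: perfect squares starting at 7².
Term 9 comes from track A (its 5th entry): 3125.

3125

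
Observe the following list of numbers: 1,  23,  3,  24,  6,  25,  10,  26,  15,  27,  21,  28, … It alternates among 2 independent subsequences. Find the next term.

28

Taking every 2nd term gives 2 separate tracks.
Track A is 1, 3, 6, 10, 15, 21, which is the triangular numbers T_1, T_2, ….
Track B is 23, 24, 25, 26, 27, 28, which is adding 1 each time.
Term 13 comes from track A (its 7th entry): 28.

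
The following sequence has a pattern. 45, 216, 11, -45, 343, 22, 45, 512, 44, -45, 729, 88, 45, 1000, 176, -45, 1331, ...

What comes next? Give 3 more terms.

352, 45, 1728

Split by position mod 3: positions 1, 4, 7, … form one track, and each other residue class forms its own.
Stream A: 45, -45, 45, -45, 45, -45. The oscillation 45·(−1)^(n+1).
Stream B: 216, 343, 512, 729, 1000, 1331. The cubes 6³, 7³, 8³, ….
Stream C: 11, 22, 44, 88, 176. A geometric progression (common ratio 2).
Position 18 → stream C, term 6 = 352.
Position 19 → stream A, term 7 = 45.
Term 20 comes from stream B (its 7th entry): 1728.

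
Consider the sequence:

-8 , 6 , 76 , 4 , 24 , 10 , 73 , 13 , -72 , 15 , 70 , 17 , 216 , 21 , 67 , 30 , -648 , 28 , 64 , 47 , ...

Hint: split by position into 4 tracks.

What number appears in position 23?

61

Read the sequence 4 terms at a time; column i is its own pattern.
Subsequence A: -8, 24, -72, 216, -648 (a geometric progression (common ratio -3)).
Subsequence B: 6, 10, 15, 21, 28 (triangular numbers n(n+1)/2 for n = 3, 4, …).
Subsequence C: 76, 73, 70, 67, 64 (subtracting 3 each time).
Subsequence D: 4, 13, 17, 30, 47 (a Fibonacci-like recurrence a_n = a_{n-1} + a_{n-2}).
Position 23 → subsequence C, term 6 = 61.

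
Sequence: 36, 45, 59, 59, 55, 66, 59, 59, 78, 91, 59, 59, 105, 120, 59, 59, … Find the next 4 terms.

Positions follow the repeating pattern AABB; grouping by letter gives 2 tracks.
Track A is 36, 45, 55, 66, 78, 91, 105, 120, which is triangular numbers n(n+1)/2 for n = 8, 9, ….
Track B is 59, 59, 59, 59, 59, 59, 59, 59, which is always 59.
Term 17 comes from track A (its 9th entry): 136.
The 18th slot belongs to track A; its 10th term is 153.
Position 19 → track B, term 9 = 59.
Position 20 → track B, term 10 = 59.

136, 153, 59, 59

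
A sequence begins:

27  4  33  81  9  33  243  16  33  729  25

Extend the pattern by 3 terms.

Read the sequence 3 terms at a time; column i is its own pattern.
Stream A is 27, 81, 243, 729, which is powers 3^3, 3^4, 3^5, ….
Stream B is 4, 9, 16, 25, which is the squares 2², 3², 4², ….
Stream C is 33, 33, 33, which is always 33.
Position 12 → stream C, term 4 = 33.
Position 13 falls in stream A as its term 5, giving 2187.
Position 14 falls in stream B as its term 5, giving 36.

33, 2187, 36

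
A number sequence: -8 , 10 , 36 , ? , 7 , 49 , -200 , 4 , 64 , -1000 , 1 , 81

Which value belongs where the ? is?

-40

Read the sequence 3 terms at a time; column i is its own pattern.
Subsequence A is -8, ?, -200, -1000, which is geometric with ratio 5.
Subsequence B is 10, 7, 4, 1, which is arithmetic, step −3.
Subsequence C is 36, 49, 64, 81, which is consecutive squares n² from n = 6.
Filling subsequence A at index 2 by its rule yields -40.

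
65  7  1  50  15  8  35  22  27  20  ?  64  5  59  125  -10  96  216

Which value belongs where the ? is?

Split by position mod 3: positions 1, 4, 7, … form one track, and each other residue class forms its own.
Track A: 65, 50, 35, 20, 5, -10 — arithmetic, step −15.
Track B: 7, 15, 22, ?, 59, 96 — each term equals the sum of the previous two.
Track C: 1, 8, 27, 64, 125, 216 — consecutive cubes n³ from n = 1.
So the missing entry in track B is 37.

37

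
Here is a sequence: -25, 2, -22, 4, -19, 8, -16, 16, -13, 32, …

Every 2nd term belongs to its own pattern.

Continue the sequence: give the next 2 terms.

Odd-indexed and even-indexed terms follow separate rules.
Track A: -25, -22, -19, -16, -13. Adding 3 each time.
Track B: 2, 4, 8, 16, 32. Geometric with ratio 2.
The 11th slot belongs to track A; its 6th term is -10.
The 12th slot belongs to track B; its 6th term is 64.

-10, 64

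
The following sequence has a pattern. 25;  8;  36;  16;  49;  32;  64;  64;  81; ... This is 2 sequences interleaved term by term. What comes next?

The terms cycle through 2 interleaved subsequences.
Track A is 25, 36, 49, 64, 81, which is the squares 5², 6², 7², ….
Track B is 8, 16, 32, 64, which is powers 2^3, 2^4, 2^5, ….
Position 10 falls in track B as its term 5, giving 128.

128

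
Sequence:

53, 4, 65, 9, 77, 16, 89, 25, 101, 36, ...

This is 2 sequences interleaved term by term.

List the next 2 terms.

113, 49

Taking every 2nd term gives 2 separate tracks.
Subsequence A: 53, 65, 77, 89, 101 (linear: a_n = 41 + 12·n).
Subsequence B: 4, 9, 16, 25, 36 (consecutive squares n² from n = 2).
Position 11 → subsequence A, term 6 = 113.
The 12th slot belongs to subsequence B; its 6th term is 49.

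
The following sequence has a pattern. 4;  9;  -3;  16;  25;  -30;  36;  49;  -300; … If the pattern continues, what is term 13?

100

The slot pattern repeats as AAB (period 3), so there are 2 interleaved tracks.
Stream A: 4, 9, 16, 25, 36, 49 (consecutive squares n² from n = 2).
Stream B: -3, -30, -300 (multiplying by 10 each time).
Position 13 → stream A, term 9 = 100.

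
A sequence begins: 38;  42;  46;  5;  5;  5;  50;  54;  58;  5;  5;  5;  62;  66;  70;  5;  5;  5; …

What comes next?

The slot pattern repeats as AAABBB (period 6), so there are 2 interleaved tracks.
Track A: 38, 42, 46, 50, 54, 58, 62, 66, 70. Arithmetic with common difference +4.
Track B: 5, 5, 5, 5, 5, 5, 5, 5, 5. The constant sequence 5.
Position 19 falls in track A as its term 10, giving 74.

74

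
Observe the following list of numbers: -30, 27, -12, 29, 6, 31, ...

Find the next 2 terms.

24, 33

Taking every 2nd term gives 2 separate tracks.
Stream A: -30, -12, 6 — arithmetic with common difference +18.
Stream B: 27, 29, 31 — adding 2 each time.
Position 7 falls in stream A as its term 4, giving 24.
Term 8 comes from stream B (its 4th entry): 33.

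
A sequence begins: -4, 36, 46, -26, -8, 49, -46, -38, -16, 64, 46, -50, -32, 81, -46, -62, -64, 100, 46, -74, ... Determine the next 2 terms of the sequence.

Taking every 4th term gives 4 separate tracks.
Subsequence A = -4, -8, -16, -32, -64: a geometric progression (common ratio 2).
Subsequence B = 36, 49, 64, 81, 100: the squares 6², 7², 8², ….
Subsequence C = 46, -46, 46, -46, 46: alternating ±46.
Subsequence D = -26, -38, -50, -62, -74: linear: a_n = -14 − 12·n.
The 21st slot belongs to subsequence A; its 6th term is -128.
Position 22 → subsequence B, term 6 = 121.

-128, 121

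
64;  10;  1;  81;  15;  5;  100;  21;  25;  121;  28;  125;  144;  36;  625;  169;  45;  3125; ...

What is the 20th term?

55

The terms cycle through 3 interleaved subsequences.
Track A = 64, 81, 100, 121, 144, 169: the squares 8², 9², 10², ….
Track B = 10, 15, 21, 28, 36, 45: triangular numbers n(n+1)/2 for n = 4, 5, ….
Track C = 1, 5, 25, 125, 625, 3125: powers of 5.
Term 20 comes from track B (its 7th entry): 55.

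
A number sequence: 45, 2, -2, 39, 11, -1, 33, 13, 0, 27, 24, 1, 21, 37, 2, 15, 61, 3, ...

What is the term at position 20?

98

The terms cycle through 3 interleaved subsequences.
Subsequence A is 45, 39, 33, 27, 21, 15, which is subtracting 6 each time.
Subsequence B is 2, 11, 13, 24, 37, 61, which is a Fibonacci-like recurrence a_n = a_{n-1} + a_{n-2}.
Subsequence C is -2, -1, 0, 1, 2, 3, which is arithmetic with common difference +1.
Position 20 → subsequence B, term 7 = 98.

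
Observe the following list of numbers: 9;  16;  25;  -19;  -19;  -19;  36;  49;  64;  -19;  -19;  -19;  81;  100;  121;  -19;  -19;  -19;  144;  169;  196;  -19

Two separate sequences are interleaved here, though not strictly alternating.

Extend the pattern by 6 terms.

-19, -19, 225, 256, 289, -19

Reading positions in blocks of 6 reveals the pattern AAABBB — 2 tracks woven together.
Stream A = 9, 16, 25, 36, 49, 64, 81, 100, 121, 144, 169, 196: consecutive squares n² from n = 3.
Stream B = -19, -19, -19, -19, -19, -19, -19, -19, -19, -19: constant -19.
The 23rd slot belongs to stream B; its 11th term is -19.
Position 24 → stream B, term 12 = -19.
Position 25 → stream A, term 13 = 225.
Position 26 → stream A, term 14 = 256.
The 27th slot belongs to stream A; its 15th term is 289.
Position 28 falls in stream B as its term 13, giving -19.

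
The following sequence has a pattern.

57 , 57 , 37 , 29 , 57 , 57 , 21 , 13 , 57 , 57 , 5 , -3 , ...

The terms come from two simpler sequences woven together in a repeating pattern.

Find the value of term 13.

57

Positions follow the repeating pattern AABB; grouping by letter gives 2 tracks.
Track A: 57, 57, 57, 57, 57, 57 (the constant sequence 57).
Track B: 37, 29, 21, 13, 5, -3 (arithmetic with common difference −8).
Term 13 comes from track A (its 7th entry): 57.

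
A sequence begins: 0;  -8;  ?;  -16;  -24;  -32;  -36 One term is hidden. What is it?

The terms cycle through 2 interleaved subsequences.
Stream A is 0, ?, -24, -36, which is arithmetic with common difference −12.
Stream B is -8, -16, -32, which is geometric, ×2 each step.
Filling stream A at index 2 by its rule yields -12.

-12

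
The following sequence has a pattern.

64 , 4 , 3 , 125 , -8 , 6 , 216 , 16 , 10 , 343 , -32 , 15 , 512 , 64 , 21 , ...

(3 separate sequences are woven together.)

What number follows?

729

The terms cycle through 3 interleaved subsequences.
Subsequence A = 64, 125, 216, 343, 512: the cubes 4³, 5³, 6³, ….
Subsequence B = 4, -8, 16, -32, 64: multiplying by -2 each time.
Subsequence C = 3, 6, 10, 15, 21: triangular numbers starting at T_2.
The 16th slot belongs to subsequence A; its 6th term is 729.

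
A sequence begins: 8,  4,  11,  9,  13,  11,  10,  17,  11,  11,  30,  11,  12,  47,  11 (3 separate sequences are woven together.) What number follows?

13

Read the sequence 3 terms at a time; column i is its own pattern.
Subsequence A is 8, 9, 10, 11, 12, which is arithmetic, step +1.
Subsequence B is 4, 13, 17, 30, 47, which is a Fibonacci-like recurrence a_n = a_{n-1} + a_{n-2}.
Subsequence C is 11, 11, 11, 11, 11, which is the constant sequence 11.
Term 16 comes from subsequence A (its 6th entry): 13.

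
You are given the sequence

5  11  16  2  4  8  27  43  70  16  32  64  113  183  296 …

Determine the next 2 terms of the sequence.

128, 256

Positions follow the repeating pattern AAABBB; grouping by letter gives 2 tracks.
Track A = 5, 11, 16, 27, 43, 70, 113, 183, 296: Fibonacci-style (each term is the sum of the two before it).
Track B = 2, 4, 8, 16, 32, 64: successive powers of 2.
The 16th slot belongs to track B; its 7th term is 128.
Position 17 → track B, term 8 = 256.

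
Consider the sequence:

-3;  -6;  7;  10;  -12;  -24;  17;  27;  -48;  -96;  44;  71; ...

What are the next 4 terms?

Reading positions in blocks of 4 reveals the pattern AABB — 2 tracks woven together.
Track A: -3, -6, -12, -24, -48, -96 (a geometric progression (common ratio 2)).
Track B: 7, 10, 17, 27, 44, 71 (each term equals the sum of the previous two).
Position 13 → track A, term 7 = -192.
Term 14 comes from track A (its 8th entry): -384.
Term 15 comes from track B (its 7th entry): 115.
The 16th slot belongs to track B; its 8th term is 186.

-192, -384, 115, 186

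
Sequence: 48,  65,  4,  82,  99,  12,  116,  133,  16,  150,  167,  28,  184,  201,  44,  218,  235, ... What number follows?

Positions follow the repeating pattern AAB; grouping by letter gives 2 tracks.
Stream A: 48, 65, 82, 99, 116, 133, 150, 167, 184, 201, 218, 235. Arithmetic with common difference +17.
Stream B: 4, 12, 16, 28, 44. Fibonacci-style (each term is the sum of the two before it).
Position 18 falls in stream B as its term 6, giving 72.

72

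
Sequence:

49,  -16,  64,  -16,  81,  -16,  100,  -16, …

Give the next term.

Taking every 2nd term gives 2 separate tracks.
Stream A: 49, 64, 81, 100 (perfect squares starting at 7²).
Stream B: -16, -16, -16, -16 (always -16).
Position 9 → stream A, term 5 = 121.

121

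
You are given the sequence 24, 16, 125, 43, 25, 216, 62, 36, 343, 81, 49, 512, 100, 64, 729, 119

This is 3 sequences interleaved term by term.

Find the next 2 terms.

81, 1000

Taking every 3rd term gives 3 separate tracks.
Stream A is 24, 43, 62, 81, 100, 119, which is arithmetic, step +19.
Stream B is 16, 25, 36, 49, 64, which is the squares 4², 5², 6², ….
Stream C is 125, 216, 343, 512, 729, which is the cubes 5³, 6³, 7³, ….
Position 17 falls in stream B as its term 6, giving 81.
Position 18 → stream C, term 6 = 1000.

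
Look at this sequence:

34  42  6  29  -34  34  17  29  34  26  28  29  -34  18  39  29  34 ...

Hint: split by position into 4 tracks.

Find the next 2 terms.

10, 50

Read the sequence 4 terms at a time; column i is its own pattern.
Stream A = 34, -34, 34, -34, 34: oscillating between 34 and -34.
Stream B = 42, 34, 26, 18: arithmetic with common difference −8.
Stream C = 6, 17, 28, 39: adding 11 each time.
Stream D = 29, 29, 29, 29: constant 29.
Term 18 comes from stream B (its 5th entry): 10.
Position 19 falls in stream C as its term 5, giving 50.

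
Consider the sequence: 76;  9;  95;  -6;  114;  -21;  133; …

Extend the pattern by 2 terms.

-36, 152

Taking every 2nd term gives 2 separate tracks.
Track A is 76, 95, 114, 133, which is adding 19 each time.
Track B is 9, -6, -21, which is arithmetic with common difference −15.
Position 8 falls in track B as its term 4, giving -36.
Position 9 falls in track A as its term 5, giving 152.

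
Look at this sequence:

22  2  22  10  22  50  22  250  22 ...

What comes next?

1250

Taking every 2nd term gives 2 separate tracks.
Subsequence A: 22, 22, 22, 22, 22. Always 22.
Subsequence B: 2, 10, 50, 250. Geometric with ratio 5.
Position 10 falls in subsequence B as its term 5, giving 1250.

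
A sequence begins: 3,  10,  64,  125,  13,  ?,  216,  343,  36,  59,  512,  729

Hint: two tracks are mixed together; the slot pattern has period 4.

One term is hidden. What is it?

23

Reading positions in blocks of 4 reveals the pattern AABB — 2 tracks woven together.
Track A is 3, 10, 13, ?, 36, 59, which is a Fibonacci-like recurrence a_n = a_{n-1} + a_{n-2}.
Track B is 64, 125, 216, 343, 512, 729, which is perfect cubes starting at 4³.
So the missing entry in track A is 23.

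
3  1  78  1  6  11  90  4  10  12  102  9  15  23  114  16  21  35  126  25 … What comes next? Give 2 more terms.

28, 58

The terms cycle through 4 interleaved subsequences.
Track A = 3, 6, 10, 15, 21: triangular numbers n(n+1)/2 for n = 2, 3, ….
Track B = 1, 11, 12, 23, 35: each term equals the sum of the previous two.
Track C = 78, 90, 102, 114, 126: adding 12 each time.
Track D = 1, 4, 9, 16, 25: consecutive squares n² from n = 1.
The 21st slot belongs to track A; its 6th term is 28.
The 22nd slot belongs to track B; its 6th term is 58.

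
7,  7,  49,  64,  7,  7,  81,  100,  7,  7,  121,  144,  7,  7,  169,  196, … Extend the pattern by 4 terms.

The slot pattern repeats as AABB (period 4), so there are 2 interleaved tracks.
Subsequence A: 7, 7, 7, 7, 7, 7, 7, 7 — always 7.
Subsequence B: 49, 64, 81, 100, 121, 144, 169, 196 — consecutive squares n² from n = 7.
Position 17 falls in subsequence A as its term 9, giving 7.
The 18th slot belongs to subsequence A; its 10th term is 7.
Position 19 → subsequence B, term 9 = 225.
Position 20 falls in subsequence B as its term 10, giving 256.

7, 7, 225, 256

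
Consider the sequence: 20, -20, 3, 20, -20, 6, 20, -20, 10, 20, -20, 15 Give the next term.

20

Reading positions in blocks of 3 reveals the pattern AAB — 2 tracks woven together.
Track A: 20, -20, 20, -20, 20, -20, 20, -20 (the oscillation 20·(−1)^(n+1)).
Track B: 3, 6, 10, 15 (the triangular numbers T_2, T_3, …).
The 13th slot belongs to track A; its 9th term is 20.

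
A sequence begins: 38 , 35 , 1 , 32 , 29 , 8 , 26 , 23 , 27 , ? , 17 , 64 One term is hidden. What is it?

Positions follow the repeating pattern AAB; grouping by letter gives 2 tracks.
Subsequence A: 38, 35, 32, 29, 26, 23, ?, 17 (arithmetic, step −3).
Subsequence B: 1, 8, 27, 64 (consecutive cubes n³ from n = 1).
The gap is subsequence A's term 7; the rule gives 20.

20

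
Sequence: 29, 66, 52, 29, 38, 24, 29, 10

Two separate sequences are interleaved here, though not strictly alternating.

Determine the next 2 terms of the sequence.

Reading positions in blocks of 3 reveals the pattern ABB — 2 tracks woven together.
Subsequence A: 29, 29, 29 — constant 29.
Subsequence B: 66, 52, 38, 24, 10 — arithmetic, step −14.
Position 9 falls in subsequence B as its term 6, giving -4.
Position 10 → subsequence A, term 4 = 29.

-4, 29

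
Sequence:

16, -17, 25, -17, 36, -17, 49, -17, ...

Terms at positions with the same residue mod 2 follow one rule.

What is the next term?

Taking every 2nd term gives 2 separate tracks.
Stream A: 16, 25, 36, 49. Consecutive squares n² from n = 4.
Stream B: -17, -17, -17, -17. Always -17.
Position 9 falls in stream A as its term 5, giving 64.

64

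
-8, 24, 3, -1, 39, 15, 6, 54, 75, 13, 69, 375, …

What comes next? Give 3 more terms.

20, 84, 1875

Taking every 3rd term gives 3 separate tracks.
Stream A: -8, -1, 6, 13 — arithmetic, step +7.
Stream B: 24, 39, 54, 69 — linear: a_n = 9 + 15·n.
Stream C: 3, 15, 75, 375 — geometric with ratio 5.
The 13th slot belongs to stream A; its 5th term is 20.
Position 14 falls in stream B as its term 5, giving 84.
Term 15 comes from stream C (its 5th entry): 1875.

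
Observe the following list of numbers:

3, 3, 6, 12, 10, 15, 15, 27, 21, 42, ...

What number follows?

Odd-indexed and even-indexed terms follow separate rules.
Track A = 3, 6, 10, 15, 21: the triangular numbers T_2, T_3, ….
Track B = 3, 12, 15, 27, 42: a Fibonacci-like recurrence a_n = a_{n-1} + a_{n-2}.
Position 11 → track A, term 6 = 28.

28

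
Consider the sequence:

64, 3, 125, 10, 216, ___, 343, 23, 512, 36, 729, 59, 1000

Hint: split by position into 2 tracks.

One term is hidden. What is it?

Positions 1, 3, 5, … form one subsequence and positions 2, 4, 6, … form another.
Stream A: 64, 125, 216, 343, 512, 729, 1000. The cubes 4³, 5³, 6³, ….
Stream B: 3, 10, ?, 23, 36, 59. A Fibonacci-like recurrence a_n = a_{n-1} + a_{n-2}.
So the missing entry in stream B is 13.

13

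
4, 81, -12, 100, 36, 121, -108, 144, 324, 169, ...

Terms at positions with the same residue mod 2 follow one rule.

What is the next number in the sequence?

The terms cycle through 2 interleaved subsequences.
Subsequence A = 4, -12, 36, -108, 324: geometric, ×-3 each step.
Subsequence B = 81, 100, 121, 144, 169: the squares 9², 10², 11², ….
The 11th slot belongs to subsequence A; its 6th term is -972.

-972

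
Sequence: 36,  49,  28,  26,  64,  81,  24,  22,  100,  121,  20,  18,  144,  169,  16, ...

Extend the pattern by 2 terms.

Reading positions in blocks of 4 reveals the pattern AABB — 2 tracks woven together.
Track A: 36, 49, 64, 81, 100, 121, 144, 169 — perfect squares starting at 6².
Track B: 28, 26, 24, 22, 20, 18, 16 — arithmetic with common difference −2.
Term 16 comes from track B (its 8th entry): 14.
Position 17 → track A, term 9 = 196.

14, 196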